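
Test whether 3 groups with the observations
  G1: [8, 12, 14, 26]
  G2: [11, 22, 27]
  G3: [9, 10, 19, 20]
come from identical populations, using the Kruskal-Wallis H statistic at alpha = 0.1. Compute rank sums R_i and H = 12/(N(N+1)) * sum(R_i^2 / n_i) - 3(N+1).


Step 1: Combine all N = 11 observations and assign midranks.
sorted (value, group, rank): (8,G1,1), (9,G3,2), (10,G3,3), (11,G2,4), (12,G1,5), (14,G1,6), (19,G3,7), (20,G3,8), (22,G2,9), (26,G1,10), (27,G2,11)
Step 2: Sum ranks within each group.
R_1 = 22 (n_1 = 4)
R_2 = 24 (n_2 = 3)
R_3 = 20 (n_3 = 4)
Step 3: H = 12/(N(N+1)) * sum(R_i^2/n_i) - 3(N+1)
     = 12/(11*12) * (22^2/4 + 24^2/3 + 20^2/4) - 3*12
     = 0.090909 * 413 - 36
     = 1.545455.
Step 4: No ties, so H is used without correction.
Step 5: Under H0, H ~ chi^2(2); p-value = 0.461752.
Step 6: alpha = 0.1. fail to reject H0.

H = 1.5455, df = 2, p = 0.461752, fail to reject H0.


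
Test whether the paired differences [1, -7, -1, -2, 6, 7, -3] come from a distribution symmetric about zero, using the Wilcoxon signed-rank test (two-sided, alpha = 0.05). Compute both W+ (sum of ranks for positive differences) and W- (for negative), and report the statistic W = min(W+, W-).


Step 1: Drop any zero differences (none here) and take |d_i|.
|d| = [1, 7, 1, 2, 6, 7, 3]
Step 2: Midrank |d_i| (ties get averaged ranks).
ranks: |1|->1.5, |7|->6.5, |1|->1.5, |2|->3, |6|->5, |7|->6.5, |3|->4
Step 3: Attach original signs; sum ranks with positive sign and with negative sign.
W+ = 1.5 + 5 + 6.5 = 13
W- = 6.5 + 1.5 + 3 + 4 = 15
(Check: W+ + W- = 28 should equal n(n+1)/2 = 28.)
Step 4: Test statistic W = min(W+, W-) = 13.
Step 5: Ties in |d|, so use the tie-corrected normal approximation.
        E[W] = n(n+1)/4 = 7*8/4 = 14.
        Tie groups: |d|=1 (t=2), |d|=7 (t=2); sum(t^3 - t) = 12.
        Var[W] = n(n+1)(2n+1)/24 - sum(t^3-t)/48 = 840/24 - 12/48 = 34.75.
        z = (W - E[W]) / sqrt(Var[W]) = (13 - 14) / 5.8949 = -0.1696.
        Two-sided p = 2*Phi(z) = 0.865295.
Step 6: alpha = 0.05. fail to reject H0.

W+ = 13, W- = 15, W = min = 13, p = 0.865295, fail to reject H0.


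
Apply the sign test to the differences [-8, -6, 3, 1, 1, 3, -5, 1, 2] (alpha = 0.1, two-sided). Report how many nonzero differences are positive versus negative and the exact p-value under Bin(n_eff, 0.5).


Step 1: Discard zero differences. Original n = 9; n_eff = number of nonzero differences = 9.
Nonzero differences (with sign): -8, -6, +3, +1, +1, +3, -5, +1, +2
Step 2: Count signs: positive = 6, negative = 3.
Step 3: Under H0: P(positive) = 0.5, so the number of positives S ~ Bin(9, 0.5).
Step 4: Two-sided exact p-value = sum of Bin(9,0.5) probabilities at or below the observed probability = 0.507812.
Step 5: alpha = 0.1. fail to reject H0.

n_eff = 9, pos = 6, neg = 3, p = 0.507812, fail to reject H0.


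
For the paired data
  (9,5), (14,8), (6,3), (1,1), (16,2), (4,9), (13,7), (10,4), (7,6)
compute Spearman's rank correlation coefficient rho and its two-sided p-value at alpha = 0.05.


Step 1: Rank x and y separately (midranks; no ties here).
rank(x): 9->5, 14->8, 6->3, 1->1, 16->9, 4->2, 13->7, 10->6, 7->4
rank(y): 5->5, 8->8, 3->3, 1->1, 2->2, 9->9, 7->7, 4->4, 6->6
Step 2: d_i = R_x(i) - R_y(i); compute d_i^2.
  (5-5)^2=0, (8-8)^2=0, (3-3)^2=0, (1-1)^2=0, (9-2)^2=49, (2-9)^2=49, (7-7)^2=0, (6-4)^2=4, (4-6)^2=4
sum(d^2) = 106.
Step 3: rho = 1 - 6*106 / (9*(9^2 - 1)) = 1 - 636/720 = 0.116667.
Step 4: Under H0, t = rho * sqrt((n-2)/(1-rho^2)) = 0.3108 ~ t(7).
Step 5: Two-sided p-value from the t-distribution with 7 df = 0.765008.
Step 6: alpha = 0.05. fail to reject H0.

rho = 0.1167, p = 0.765008, fail to reject H0 at alpha = 0.05.


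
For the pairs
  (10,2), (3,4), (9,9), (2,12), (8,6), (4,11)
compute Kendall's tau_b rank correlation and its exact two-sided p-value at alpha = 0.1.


Step 1: Enumerate the 15 unordered pairs (i,j) with i<j and classify each by sign(x_j-x_i) * sign(y_j-y_i).
  (1,2):dx=-7,dy=+2->D; (1,3):dx=-1,dy=+7->D; (1,4):dx=-8,dy=+10->D; (1,5):dx=-2,dy=+4->D
  (1,6):dx=-6,dy=+9->D; (2,3):dx=+6,dy=+5->C; (2,4):dx=-1,dy=+8->D; (2,5):dx=+5,dy=+2->C
  (2,6):dx=+1,dy=+7->C; (3,4):dx=-7,dy=+3->D; (3,5):dx=-1,dy=-3->C; (3,6):dx=-5,dy=+2->D
  (4,5):dx=+6,dy=-6->D; (4,6):dx=+2,dy=-1->D; (5,6):dx=-4,dy=+5->D
Step 2: C = 4, D = 11, total pairs = 15.
Step 3: tau = (C - D)/(n(n-1)/2) = (4 - 11)/15 = -0.466667.
Step 4: Exact two-sided p-value (enumerate n! = 720 permutations of y under H0): p = 0.272222.
Step 5: alpha = 0.1. fail to reject H0.

tau_b = -0.4667 (C=4, D=11), p = 0.272222, fail to reject H0.


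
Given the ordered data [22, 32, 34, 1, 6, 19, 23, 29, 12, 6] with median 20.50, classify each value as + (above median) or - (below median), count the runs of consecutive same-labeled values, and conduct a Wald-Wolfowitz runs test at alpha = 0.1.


Step 1: Compute median = 20.50; label A = above, B = below.
Labels in order: AAABBBAABB  (n_A = 5, n_B = 5)
Step 2: Count runs R = 4.
Step 3: Under H0 (random ordering), E[R] = 2*n_A*n_B/(n_A+n_B) + 1 = 2*5*5/10 + 1 = 6.0000.
        Var[R] = 2*n_A*n_B*(2*n_A*n_B - n_A - n_B) / ((n_A+n_B)^2 * (n_A+n_B-1)) = 2000/900 = 2.2222.
        SD[R] = 1.4907.
Step 4: Continuity-corrected z = (R + 0.5 - E[R]) / SD[R] = (4 + 0.5 - 6.0000) / 1.4907 = -1.0062.
Step 5: Two-sided p-value via normal approximation = 2*(1 - Phi(|z|)) = 0.314305.
Step 6: alpha = 0.1. fail to reject H0.

R = 4, z = -1.0062, p = 0.314305, fail to reject H0.


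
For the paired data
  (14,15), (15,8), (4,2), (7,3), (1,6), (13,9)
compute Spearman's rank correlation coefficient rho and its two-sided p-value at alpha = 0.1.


Step 1: Rank x and y separately (midranks; no ties here).
rank(x): 14->5, 15->6, 4->2, 7->3, 1->1, 13->4
rank(y): 15->6, 8->4, 2->1, 3->2, 6->3, 9->5
Step 2: d_i = R_x(i) - R_y(i); compute d_i^2.
  (5-6)^2=1, (6-4)^2=4, (2-1)^2=1, (3-2)^2=1, (1-3)^2=4, (4-5)^2=1
sum(d^2) = 12.
Step 3: rho = 1 - 6*12 / (6*(6^2 - 1)) = 1 - 72/210 = 0.657143.
Step 4: Under H0, t = rho * sqrt((n-2)/(1-rho^2)) = 1.7436 ~ t(4).
Step 5: Two-sided p-value from the t-distribution with 4 df = 0.156175.
Step 6: alpha = 0.1. fail to reject H0.

rho = 0.6571, p = 0.156175, fail to reject H0 at alpha = 0.1.


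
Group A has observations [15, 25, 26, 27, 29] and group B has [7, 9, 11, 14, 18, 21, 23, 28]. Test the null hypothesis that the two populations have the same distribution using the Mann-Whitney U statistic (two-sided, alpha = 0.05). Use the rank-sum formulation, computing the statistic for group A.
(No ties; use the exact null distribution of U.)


Step 1: Combine and sort all 13 observations; assign midranks.
sorted (value, group): (7,Y), (9,Y), (11,Y), (14,Y), (15,X), (18,Y), (21,Y), (23,Y), (25,X), (26,X), (27,X), (28,Y), (29,X)
ranks: 7->1, 9->2, 11->3, 14->4, 15->5, 18->6, 21->7, 23->8, 25->9, 26->10, 27->11, 28->12, 29->13
Step 2: Rank sum for X: R1 = 5 + 9 + 10 + 11 + 13 = 48.
Step 3: U_X = R1 - n1(n1+1)/2 = 48 - 5*6/2 = 48 - 15 = 33.
       U_Y = n1*n2 - U_X = 40 - 33 = 7.
Step 4: No ties, so the exact null distribution of U (based on enumerating the C(13,5) = 1287 equally likely rank assignments) gives the two-sided p-value.
Step 5: p-value = 0.065268; compare to alpha = 0.05. fail to reject H0.

U_X = 33, p = 0.065268, fail to reject H0 at alpha = 0.05.


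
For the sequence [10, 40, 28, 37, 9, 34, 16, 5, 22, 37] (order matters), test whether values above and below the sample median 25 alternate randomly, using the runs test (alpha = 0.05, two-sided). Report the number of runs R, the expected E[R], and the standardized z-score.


Step 1: Compute median = 25; label A = above, B = below.
Labels in order: BAAABABBBA  (n_A = 5, n_B = 5)
Step 2: Count runs R = 6.
Step 3: Under H0 (random ordering), E[R] = 2*n_A*n_B/(n_A+n_B) + 1 = 2*5*5/10 + 1 = 6.0000.
        Var[R] = 2*n_A*n_B*(2*n_A*n_B - n_A - n_B) / ((n_A+n_B)^2 * (n_A+n_B-1)) = 2000/900 = 2.2222.
        SD[R] = 1.4907.
Step 4: R = E[R], so z = 0 with no continuity correction.
Step 5: Two-sided p-value via normal approximation = 2*(1 - Phi(|z|)) = 1.000000.
Step 6: alpha = 0.05. fail to reject H0.

R = 6, z = 0.0000, p = 1.000000, fail to reject H0.


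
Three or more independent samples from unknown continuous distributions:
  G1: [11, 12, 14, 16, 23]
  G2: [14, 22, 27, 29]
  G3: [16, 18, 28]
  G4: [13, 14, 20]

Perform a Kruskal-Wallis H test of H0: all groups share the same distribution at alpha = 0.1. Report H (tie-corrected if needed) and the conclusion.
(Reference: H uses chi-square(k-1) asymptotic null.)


Step 1: Combine all N = 15 observations and assign midranks.
sorted (value, group, rank): (11,G1,1), (12,G1,2), (13,G4,3), (14,G1,5), (14,G2,5), (14,G4,5), (16,G1,7.5), (16,G3,7.5), (18,G3,9), (20,G4,10), (22,G2,11), (23,G1,12), (27,G2,13), (28,G3,14), (29,G2,15)
Step 2: Sum ranks within each group.
R_1 = 27.5 (n_1 = 5)
R_2 = 44 (n_2 = 4)
R_3 = 30.5 (n_3 = 3)
R_4 = 18 (n_4 = 3)
Step 3: H = 12/(N(N+1)) * sum(R_i^2/n_i) - 3(N+1)
     = 12/(15*16) * (27.5^2/5 + 44^2/4 + 30.5^2/3 + 18^2/3) - 3*16
     = 0.050000 * 1053.33 - 48
     = 4.666667.
Step 4: Ties present; correction factor C = 1 - 30/(15^3 - 15) = 0.991071. Corrected H = 4.666667 / 0.991071 = 4.708709.
Step 5: Under H0, H ~ chi^2(3); p-value = 0.194412.
Step 6: alpha = 0.1. fail to reject H0.

H = 4.7087, df = 3, p = 0.194412, fail to reject H0.


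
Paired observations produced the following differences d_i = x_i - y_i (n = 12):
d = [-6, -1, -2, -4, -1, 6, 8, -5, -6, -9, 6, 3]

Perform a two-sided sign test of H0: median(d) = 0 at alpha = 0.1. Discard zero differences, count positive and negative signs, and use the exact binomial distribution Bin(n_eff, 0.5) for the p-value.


Step 1: Discard zero differences. Original n = 12; n_eff = number of nonzero differences = 12.
Nonzero differences (with sign): -6, -1, -2, -4, -1, +6, +8, -5, -6, -9, +6, +3
Step 2: Count signs: positive = 4, negative = 8.
Step 3: Under H0: P(positive) = 0.5, so the number of positives S ~ Bin(12, 0.5).
Step 4: Two-sided exact p-value = sum of Bin(12,0.5) probabilities at or below the observed probability = 0.387695.
Step 5: alpha = 0.1. fail to reject H0.

n_eff = 12, pos = 4, neg = 8, p = 0.387695, fail to reject H0.


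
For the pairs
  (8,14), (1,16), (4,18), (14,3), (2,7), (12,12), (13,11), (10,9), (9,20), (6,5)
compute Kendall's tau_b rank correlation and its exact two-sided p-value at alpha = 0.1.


Step 1: Enumerate the 45 unordered pairs (i,j) with i<j and classify each by sign(x_j-x_i) * sign(y_j-y_i).
  (1,2):dx=-7,dy=+2->D; (1,3):dx=-4,dy=+4->D; (1,4):dx=+6,dy=-11->D; (1,5):dx=-6,dy=-7->C
  (1,6):dx=+4,dy=-2->D; (1,7):dx=+5,dy=-3->D; (1,8):dx=+2,dy=-5->D; (1,9):dx=+1,dy=+6->C
  (1,10):dx=-2,dy=-9->C; (2,3):dx=+3,dy=+2->C; (2,4):dx=+13,dy=-13->D; (2,5):dx=+1,dy=-9->D
  (2,6):dx=+11,dy=-4->D; (2,7):dx=+12,dy=-5->D; (2,8):dx=+9,dy=-7->D; (2,9):dx=+8,dy=+4->C
  (2,10):dx=+5,dy=-11->D; (3,4):dx=+10,dy=-15->D; (3,5):dx=-2,dy=-11->C; (3,6):dx=+8,dy=-6->D
  (3,7):dx=+9,dy=-7->D; (3,8):dx=+6,dy=-9->D; (3,9):dx=+5,dy=+2->C; (3,10):dx=+2,dy=-13->D
  (4,5):dx=-12,dy=+4->D; (4,6):dx=-2,dy=+9->D; (4,7):dx=-1,dy=+8->D; (4,8):dx=-4,dy=+6->D
  (4,9):dx=-5,dy=+17->D; (4,10):dx=-8,dy=+2->D; (5,6):dx=+10,dy=+5->C; (5,7):dx=+11,dy=+4->C
  (5,8):dx=+8,dy=+2->C; (5,9):dx=+7,dy=+13->C; (5,10):dx=+4,dy=-2->D; (6,7):dx=+1,dy=-1->D
  (6,8):dx=-2,dy=-3->C; (6,9):dx=-3,dy=+8->D; (6,10):dx=-6,dy=-7->C; (7,8):dx=-3,dy=-2->C
  (7,9):dx=-4,dy=+9->D; (7,10):dx=-7,dy=-6->C; (8,9):dx=-1,dy=+11->D; (8,10):dx=-4,dy=-4->C
  (9,10):dx=-3,dy=-15->C
Step 2: C = 17, D = 28, total pairs = 45.
Step 3: tau = (C - D)/(n(n-1)/2) = (17 - 28)/45 = -0.244444.
Step 4: Exact two-sided p-value (enumerate n! = 3628800 permutations of y under H0): p = 0.380720.
Step 5: alpha = 0.1. fail to reject H0.

tau_b = -0.2444 (C=17, D=28), p = 0.380720, fail to reject H0.


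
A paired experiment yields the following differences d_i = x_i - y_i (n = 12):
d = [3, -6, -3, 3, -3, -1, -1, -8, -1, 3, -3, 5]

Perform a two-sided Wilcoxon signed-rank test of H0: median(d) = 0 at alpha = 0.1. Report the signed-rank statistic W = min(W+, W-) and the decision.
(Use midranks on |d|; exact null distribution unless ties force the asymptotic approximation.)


Step 1: Drop any zero differences (none here) and take |d_i|.
|d| = [3, 6, 3, 3, 3, 1, 1, 8, 1, 3, 3, 5]
Step 2: Midrank |d_i| (ties get averaged ranks).
ranks: |3|->6.5, |6|->11, |3|->6.5, |3|->6.5, |3|->6.5, |1|->2, |1|->2, |8|->12, |1|->2, |3|->6.5, |3|->6.5, |5|->10
Step 3: Attach original signs; sum ranks with positive sign and with negative sign.
W+ = 6.5 + 6.5 + 6.5 + 10 = 29.5
W- = 11 + 6.5 + 6.5 + 2 + 2 + 12 + 2 + 6.5 = 48.5
(Check: W+ + W- = 78 should equal n(n+1)/2 = 78.)
Step 4: Test statistic W = min(W+, W-) = 29.5.
Step 5: Ties in |d|, so use the tie-corrected normal approximation.
        E[W] = n(n+1)/4 = 12*13/4 = 39.
        Tie groups: |d|=1 (t=3), |d|=3 (t=6); sum(t^3 - t) = 234.
        Var[W] = n(n+1)(2n+1)/24 - sum(t^3-t)/48 = 3900/24 - 234/48 = 157.625.
        z = (W - E[W]) / sqrt(Var[W]) = (29.5 - 39) / 12.5549 = -0.7567.
        Two-sided p = 2*Phi(z) = 0.449243.
Step 6: alpha = 0.1. fail to reject H0.

W+ = 29.5, W- = 48.5, W = min = 29.5, p = 0.449243, fail to reject H0.


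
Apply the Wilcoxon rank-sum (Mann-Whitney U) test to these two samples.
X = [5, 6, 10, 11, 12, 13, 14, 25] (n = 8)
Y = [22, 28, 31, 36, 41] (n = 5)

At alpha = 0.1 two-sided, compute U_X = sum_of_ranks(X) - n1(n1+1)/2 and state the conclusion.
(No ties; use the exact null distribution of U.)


Step 1: Combine and sort all 13 observations; assign midranks.
sorted (value, group): (5,X), (6,X), (10,X), (11,X), (12,X), (13,X), (14,X), (22,Y), (25,X), (28,Y), (31,Y), (36,Y), (41,Y)
ranks: 5->1, 6->2, 10->3, 11->4, 12->5, 13->6, 14->7, 22->8, 25->9, 28->10, 31->11, 36->12, 41->13
Step 2: Rank sum for X: R1 = 1 + 2 + 3 + 4 + 5 + 6 + 7 + 9 = 37.
Step 3: U_X = R1 - n1(n1+1)/2 = 37 - 8*9/2 = 37 - 36 = 1.
       U_Y = n1*n2 - U_X = 40 - 1 = 39.
Step 4: No ties, so the exact null distribution of U (based on enumerating the C(13,8) = 1287 equally likely rank assignments) gives the two-sided p-value.
Step 5: p-value = 0.003108; compare to alpha = 0.1. reject H0.

U_X = 1, p = 0.003108, reject H0 at alpha = 0.1.


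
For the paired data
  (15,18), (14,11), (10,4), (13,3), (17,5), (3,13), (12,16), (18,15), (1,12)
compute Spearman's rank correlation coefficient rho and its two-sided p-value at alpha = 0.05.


Step 1: Rank x and y separately (midranks; no ties here).
rank(x): 15->7, 14->6, 10->3, 13->5, 17->8, 3->2, 12->4, 18->9, 1->1
rank(y): 18->9, 11->4, 4->2, 3->1, 5->3, 13->6, 16->8, 15->7, 12->5
Step 2: d_i = R_x(i) - R_y(i); compute d_i^2.
  (7-9)^2=4, (6-4)^2=4, (3-2)^2=1, (5-1)^2=16, (8-3)^2=25, (2-6)^2=16, (4-8)^2=16, (9-7)^2=4, (1-5)^2=16
sum(d^2) = 102.
Step 3: rho = 1 - 6*102 / (9*(9^2 - 1)) = 1 - 612/720 = 0.150000.
Step 4: Under H0, t = rho * sqrt((n-2)/(1-rho^2)) = 0.4014 ~ t(7).
Step 5: Two-sided p-value from the t-distribution with 7 df = 0.700094.
Step 6: alpha = 0.05. fail to reject H0.

rho = 0.1500, p = 0.700094, fail to reject H0 at alpha = 0.05.


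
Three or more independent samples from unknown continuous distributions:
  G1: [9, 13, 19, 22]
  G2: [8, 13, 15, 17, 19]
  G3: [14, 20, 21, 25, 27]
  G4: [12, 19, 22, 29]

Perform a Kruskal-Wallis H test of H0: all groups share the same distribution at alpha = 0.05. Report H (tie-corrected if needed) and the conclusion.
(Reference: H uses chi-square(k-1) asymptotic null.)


Step 1: Combine all N = 18 observations and assign midranks.
sorted (value, group, rank): (8,G2,1), (9,G1,2), (12,G4,3), (13,G1,4.5), (13,G2,4.5), (14,G3,6), (15,G2,7), (17,G2,8), (19,G1,10), (19,G2,10), (19,G4,10), (20,G3,12), (21,G3,13), (22,G1,14.5), (22,G4,14.5), (25,G3,16), (27,G3,17), (29,G4,18)
Step 2: Sum ranks within each group.
R_1 = 31 (n_1 = 4)
R_2 = 30.5 (n_2 = 5)
R_3 = 64 (n_3 = 5)
R_4 = 45.5 (n_4 = 4)
Step 3: H = 12/(N(N+1)) * sum(R_i^2/n_i) - 3(N+1)
     = 12/(18*19) * (31^2/4 + 30.5^2/5 + 64^2/5 + 45.5^2/4) - 3*19
     = 0.035088 * 1763.06 - 57
     = 4.861842.
Step 4: Ties present; correction factor C = 1 - 36/(18^3 - 18) = 0.993808. Corrected H = 4.861842 / 0.993808 = 4.892134.
Step 5: Under H0, H ~ chi^2(3); p-value = 0.179868.
Step 6: alpha = 0.05. fail to reject H0.

H = 4.8921, df = 3, p = 0.179868, fail to reject H0.


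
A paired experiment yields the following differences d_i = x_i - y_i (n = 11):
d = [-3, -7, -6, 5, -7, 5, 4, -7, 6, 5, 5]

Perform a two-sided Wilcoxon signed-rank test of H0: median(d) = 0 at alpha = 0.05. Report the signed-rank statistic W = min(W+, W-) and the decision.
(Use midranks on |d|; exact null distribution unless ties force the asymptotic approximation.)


Step 1: Drop any zero differences (none here) and take |d_i|.
|d| = [3, 7, 6, 5, 7, 5, 4, 7, 6, 5, 5]
Step 2: Midrank |d_i| (ties get averaged ranks).
ranks: |3|->1, |7|->10, |6|->7.5, |5|->4.5, |7|->10, |5|->4.5, |4|->2, |7|->10, |6|->7.5, |5|->4.5, |5|->4.5
Step 3: Attach original signs; sum ranks with positive sign and with negative sign.
W+ = 4.5 + 4.5 + 2 + 7.5 + 4.5 + 4.5 = 27.5
W- = 1 + 10 + 7.5 + 10 + 10 = 38.5
(Check: W+ + W- = 66 should equal n(n+1)/2 = 66.)
Step 4: Test statistic W = min(W+, W-) = 27.5.
Step 5: Ties in |d|, so use the tie-corrected normal approximation.
        E[W] = n(n+1)/4 = 11*12/4 = 33.
        Tie groups: |d|=5 (t=4), |d|=6 (t=2), |d|=7 (t=3); sum(t^3 - t) = 90.
        Var[W] = n(n+1)(2n+1)/24 - sum(t^3-t)/48 = 3036/24 - 90/48 = 124.625.
        z = (W - E[W]) / sqrt(Var[W]) = (27.5 - 33) / 11.1636 = -0.4927.
        Two-sided p = 2*Phi(z) = 0.622243.
Step 6: alpha = 0.05. fail to reject H0.

W+ = 27.5, W- = 38.5, W = min = 27.5, p = 0.622243, fail to reject H0.


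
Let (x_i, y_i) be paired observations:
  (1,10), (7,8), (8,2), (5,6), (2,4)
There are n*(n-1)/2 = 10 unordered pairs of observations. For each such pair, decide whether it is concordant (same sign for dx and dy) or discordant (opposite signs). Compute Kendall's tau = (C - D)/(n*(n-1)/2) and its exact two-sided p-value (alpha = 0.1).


Step 1: Enumerate the 10 unordered pairs (i,j) with i<j and classify each by sign(x_j-x_i) * sign(y_j-y_i).
  (1,2):dx=+6,dy=-2->D; (1,3):dx=+7,dy=-8->D; (1,4):dx=+4,dy=-4->D; (1,5):dx=+1,dy=-6->D
  (2,3):dx=+1,dy=-6->D; (2,4):dx=-2,dy=-2->C; (2,5):dx=-5,dy=-4->C; (3,4):dx=-3,dy=+4->D
  (3,5):dx=-6,dy=+2->D; (4,5):dx=-3,dy=-2->C
Step 2: C = 3, D = 7, total pairs = 10.
Step 3: tau = (C - D)/(n(n-1)/2) = (3 - 7)/10 = -0.400000.
Step 4: Exact two-sided p-value (enumerate n! = 120 permutations of y under H0): p = 0.483333.
Step 5: alpha = 0.1. fail to reject H0.

tau_b = -0.4000 (C=3, D=7), p = 0.483333, fail to reject H0.


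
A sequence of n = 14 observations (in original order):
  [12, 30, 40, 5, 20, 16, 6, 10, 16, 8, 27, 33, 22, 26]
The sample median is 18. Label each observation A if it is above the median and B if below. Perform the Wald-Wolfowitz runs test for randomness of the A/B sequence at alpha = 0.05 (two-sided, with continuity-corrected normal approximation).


Step 1: Compute median = 18; label A = above, B = below.
Labels in order: BAABABBBBBAAAA  (n_A = 7, n_B = 7)
Step 2: Count runs R = 6.
Step 3: Under H0 (random ordering), E[R] = 2*n_A*n_B/(n_A+n_B) + 1 = 2*7*7/14 + 1 = 8.0000.
        Var[R] = 2*n_A*n_B*(2*n_A*n_B - n_A - n_B) / ((n_A+n_B)^2 * (n_A+n_B-1)) = 8232/2548 = 3.2308.
        SD[R] = 1.7974.
Step 4: Continuity-corrected z = (R + 0.5 - E[R]) / SD[R] = (6 + 0.5 - 8.0000) / 1.7974 = -0.8345.
Step 5: Two-sided p-value via normal approximation = 2*(1 - Phi(|z|)) = 0.403986.
Step 6: alpha = 0.05. fail to reject H0.

R = 6, z = -0.8345, p = 0.403986, fail to reject H0.


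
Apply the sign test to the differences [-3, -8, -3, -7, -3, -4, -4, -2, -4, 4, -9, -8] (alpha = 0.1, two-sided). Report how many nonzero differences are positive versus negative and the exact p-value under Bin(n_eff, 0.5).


Step 1: Discard zero differences. Original n = 12; n_eff = number of nonzero differences = 12.
Nonzero differences (with sign): -3, -8, -3, -7, -3, -4, -4, -2, -4, +4, -9, -8
Step 2: Count signs: positive = 1, negative = 11.
Step 3: Under H0: P(positive) = 0.5, so the number of positives S ~ Bin(12, 0.5).
Step 4: Two-sided exact p-value = sum of Bin(12,0.5) probabilities at or below the observed probability = 0.006348.
Step 5: alpha = 0.1. reject H0.

n_eff = 12, pos = 1, neg = 11, p = 0.006348, reject H0.


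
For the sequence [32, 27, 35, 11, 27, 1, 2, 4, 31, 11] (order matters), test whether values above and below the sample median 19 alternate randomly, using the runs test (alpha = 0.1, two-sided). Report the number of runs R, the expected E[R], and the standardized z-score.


Step 1: Compute median = 19; label A = above, B = below.
Labels in order: AAABABBBAB  (n_A = 5, n_B = 5)
Step 2: Count runs R = 6.
Step 3: Under H0 (random ordering), E[R] = 2*n_A*n_B/(n_A+n_B) + 1 = 2*5*5/10 + 1 = 6.0000.
        Var[R] = 2*n_A*n_B*(2*n_A*n_B - n_A - n_B) / ((n_A+n_B)^2 * (n_A+n_B-1)) = 2000/900 = 2.2222.
        SD[R] = 1.4907.
Step 4: R = E[R], so z = 0 with no continuity correction.
Step 5: Two-sided p-value via normal approximation = 2*(1 - Phi(|z|)) = 1.000000.
Step 6: alpha = 0.1. fail to reject H0.

R = 6, z = 0.0000, p = 1.000000, fail to reject H0.


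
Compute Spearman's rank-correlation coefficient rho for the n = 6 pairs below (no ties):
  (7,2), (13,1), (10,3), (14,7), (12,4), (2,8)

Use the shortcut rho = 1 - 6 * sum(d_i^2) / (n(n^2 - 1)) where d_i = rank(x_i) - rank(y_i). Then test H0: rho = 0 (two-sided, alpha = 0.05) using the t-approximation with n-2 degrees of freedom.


Step 1: Rank x and y separately (midranks; no ties here).
rank(x): 7->2, 13->5, 10->3, 14->6, 12->4, 2->1
rank(y): 2->2, 1->1, 3->3, 7->5, 4->4, 8->6
Step 2: d_i = R_x(i) - R_y(i); compute d_i^2.
  (2-2)^2=0, (5-1)^2=16, (3-3)^2=0, (6-5)^2=1, (4-4)^2=0, (1-6)^2=25
sum(d^2) = 42.
Step 3: rho = 1 - 6*42 / (6*(6^2 - 1)) = 1 - 252/210 = -0.200000.
Step 4: Under H0, t = rho * sqrt((n-2)/(1-rho^2)) = -0.4082 ~ t(4).
Step 5: Two-sided p-value from the t-distribution with 4 df = 0.704000.
Step 6: alpha = 0.05. fail to reject H0.

rho = -0.2000, p = 0.704000, fail to reject H0 at alpha = 0.05.


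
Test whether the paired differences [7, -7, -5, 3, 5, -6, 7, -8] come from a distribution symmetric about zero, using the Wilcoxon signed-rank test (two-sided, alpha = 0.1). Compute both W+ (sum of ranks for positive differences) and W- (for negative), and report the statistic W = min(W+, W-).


Step 1: Drop any zero differences (none here) and take |d_i|.
|d| = [7, 7, 5, 3, 5, 6, 7, 8]
Step 2: Midrank |d_i| (ties get averaged ranks).
ranks: |7|->6, |7|->6, |5|->2.5, |3|->1, |5|->2.5, |6|->4, |7|->6, |8|->8
Step 3: Attach original signs; sum ranks with positive sign and with negative sign.
W+ = 6 + 1 + 2.5 + 6 = 15.5
W- = 6 + 2.5 + 4 + 8 = 20.5
(Check: W+ + W- = 36 should equal n(n+1)/2 = 36.)
Step 4: Test statistic W = min(W+, W-) = 15.5.
Step 5: Ties in |d|, so use the tie-corrected normal approximation.
        E[W] = n(n+1)/4 = 8*9/4 = 18.
        Tie groups: |d|=5 (t=2), |d|=7 (t=3); sum(t^3 - t) = 30.
        Var[W] = n(n+1)(2n+1)/24 - sum(t^3-t)/48 = 1224/24 - 30/48 = 50.375.
        z = (W - E[W]) / sqrt(Var[W]) = (15.5 - 18) / 7.0975 = -0.3522.
        Two-sided p = 2*Phi(z) = 0.724662.
Step 6: alpha = 0.1. fail to reject H0.

W+ = 15.5, W- = 20.5, W = min = 15.5, p = 0.724662, fail to reject H0.


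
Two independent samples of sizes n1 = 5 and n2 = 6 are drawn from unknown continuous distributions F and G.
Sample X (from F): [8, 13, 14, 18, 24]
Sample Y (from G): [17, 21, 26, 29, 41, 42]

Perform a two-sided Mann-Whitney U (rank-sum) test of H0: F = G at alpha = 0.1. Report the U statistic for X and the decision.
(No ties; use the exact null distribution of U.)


Step 1: Combine and sort all 11 observations; assign midranks.
sorted (value, group): (8,X), (13,X), (14,X), (17,Y), (18,X), (21,Y), (24,X), (26,Y), (29,Y), (41,Y), (42,Y)
ranks: 8->1, 13->2, 14->3, 17->4, 18->5, 21->6, 24->7, 26->8, 29->9, 41->10, 42->11
Step 2: Rank sum for X: R1 = 1 + 2 + 3 + 5 + 7 = 18.
Step 3: U_X = R1 - n1(n1+1)/2 = 18 - 5*6/2 = 18 - 15 = 3.
       U_Y = n1*n2 - U_X = 30 - 3 = 27.
Step 4: No ties, so the exact null distribution of U (based on enumerating the C(11,5) = 462 equally likely rank assignments) gives the two-sided p-value.
Step 5: p-value = 0.030303; compare to alpha = 0.1. reject H0.

U_X = 3, p = 0.030303, reject H0 at alpha = 0.1.


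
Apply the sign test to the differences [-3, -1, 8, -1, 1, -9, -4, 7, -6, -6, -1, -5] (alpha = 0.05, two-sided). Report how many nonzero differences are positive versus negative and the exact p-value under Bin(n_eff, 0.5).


Step 1: Discard zero differences. Original n = 12; n_eff = number of nonzero differences = 12.
Nonzero differences (with sign): -3, -1, +8, -1, +1, -9, -4, +7, -6, -6, -1, -5
Step 2: Count signs: positive = 3, negative = 9.
Step 3: Under H0: P(positive) = 0.5, so the number of positives S ~ Bin(12, 0.5).
Step 4: Two-sided exact p-value = sum of Bin(12,0.5) probabilities at or below the observed probability = 0.145996.
Step 5: alpha = 0.05. fail to reject H0.

n_eff = 12, pos = 3, neg = 9, p = 0.145996, fail to reject H0.


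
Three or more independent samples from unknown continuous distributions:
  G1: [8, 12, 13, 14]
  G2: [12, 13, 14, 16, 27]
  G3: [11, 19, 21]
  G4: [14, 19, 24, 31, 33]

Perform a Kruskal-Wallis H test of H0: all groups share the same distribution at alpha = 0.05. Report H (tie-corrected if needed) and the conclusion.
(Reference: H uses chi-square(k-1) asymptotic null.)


Step 1: Combine all N = 17 observations and assign midranks.
sorted (value, group, rank): (8,G1,1), (11,G3,2), (12,G1,3.5), (12,G2,3.5), (13,G1,5.5), (13,G2,5.5), (14,G1,8), (14,G2,8), (14,G4,8), (16,G2,10), (19,G3,11.5), (19,G4,11.5), (21,G3,13), (24,G4,14), (27,G2,15), (31,G4,16), (33,G4,17)
Step 2: Sum ranks within each group.
R_1 = 18 (n_1 = 4)
R_2 = 42 (n_2 = 5)
R_3 = 26.5 (n_3 = 3)
R_4 = 66.5 (n_4 = 5)
Step 3: H = 12/(N(N+1)) * sum(R_i^2/n_i) - 3(N+1)
     = 12/(17*18) * (18^2/4 + 42^2/5 + 26.5^2/3 + 66.5^2/5) - 3*18
     = 0.039216 * 1552.33 - 54
     = 6.875817.
Step 4: Ties present; correction factor C = 1 - 42/(17^3 - 17) = 0.991422. Corrected H = 6.875817 / 0.991422 = 6.935311.
Step 5: Under H0, H ~ chi^2(3); p-value = 0.073988.
Step 6: alpha = 0.05. fail to reject H0.

H = 6.9353, df = 3, p = 0.073988, fail to reject H0.


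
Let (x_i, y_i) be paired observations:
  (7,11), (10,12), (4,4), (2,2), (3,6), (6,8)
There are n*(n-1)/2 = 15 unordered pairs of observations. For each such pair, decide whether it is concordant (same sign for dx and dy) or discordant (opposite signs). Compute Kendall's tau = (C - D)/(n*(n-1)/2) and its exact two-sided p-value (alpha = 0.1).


Step 1: Enumerate the 15 unordered pairs (i,j) with i<j and classify each by sign(x_j-x_i) * sign(y_j-y_i).
  (1,2):dx=+3,dy=+1->C; (1,3):dx=-3,dy=-7->C; (1,4):dx=-5,dy=-9->C; (1,5):dx=-4,dy=-5->C
  (1,6):dx=-1,dy=-3->C; (2,3):dx=-6,dy=-8->C; (2,4):dx=-8,dy=-10->C; (2,5):dx=-7,dy=-6->C
  (2,6):dx=-4,dy=-4->C; (3,4):dx=-2,dy=-2->C; (3,5):dx=-1,dy=+2->D; (3,6):dx=+2,dy=+4->C
  (4,5):dx=+1,dy=+4->C; (4,6):dx=+4,dy=+6->C; (5,6):dx=+3,dy=+2->C
Step 2: C = 14, D = 1, total pairs = 15.
Step 3: tau = (C - D)/(n(n-1)/2) = (14 - 1)/15 = 0.866667.
Step 4: Exact two-sided p-value (enumerate n! = 720 permutations of y under H0): p = 0.016667.
Step 5: alpha = 0.1. reject H0.

tau_b = 0.8667 (C=14, D=1), p = 0.016667, reject H0.


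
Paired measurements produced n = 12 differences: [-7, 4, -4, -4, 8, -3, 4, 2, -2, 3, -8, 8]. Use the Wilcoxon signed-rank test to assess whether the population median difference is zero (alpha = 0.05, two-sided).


Step 1: Drop any zero differences (none here) and take |d_i|.
|d| = [7, 4, 4, 4, 8, 3, 4, 2, 2, 3, 8, 8]
Step 2: Midrank |d_i| (ties get averaged ranks).
ranks: |7|->9, |4|->6.5, |4|->6.5, |4|->6.5, |8|->11, |3|->3.5, |4|->6.5, |2|->1.5, |2|->1.5, |3|->3.5, |8|->11, |8|->11
Step 3: Attach original signs; sum ranks with positive sign and with negative sign.
W+ = 6.5 + 11 + 6.5 + 1.5 + 3.5 + 11 = 40
W- = 9 + 6.5 + 6.5 + 3.5 + 1.5 + 11 = 38
(Check: W+ + W- = 78 should equal n(n+1)/2 = 78.)
Step 4: Test statistic W = min(W+, W-) = 38.
Step 5: Ties in |d|, so use the tie-corrected normal approximation.
        E[W] = n(n+1)/4 = 12*13/4 = 39.
        Tie groups: |d|=2 (t=2), |d|=3 (t=2), |d|=4 (t=4), |d|=8 (t=3); sum(t^3 - t) = 96.
        Var[W] = n(n+1)(2n+1)/24 - sum(t^3-t)/48 = 3900/24 - 96/48 = 160.5.
        z = (W - E[W]) / sqrt(Var[W]) = (38 - 39) / 12.6689 = -0.0789.
        Two-sided p = 2*Phi(z) = 0.937085.
Step 6: alpha = 0.05. fail to reject H0.

W+ = 40, W- = 38, W = min = 38, p = 0.937085, fail to reject H0.


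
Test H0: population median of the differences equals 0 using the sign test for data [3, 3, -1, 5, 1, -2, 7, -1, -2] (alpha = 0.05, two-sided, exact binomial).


Step 1: Discard zero differences. Original n = 9; n_eff = number of nonzero differences = 9.
Nonzero differences (with sign): +3, +3, -1, +5, +1, -2, +7, -1, -2
Step 2: Count signs: positive = 5, negative = 4.
Step 3: Under H0: P(positive) = 0.5, so the number of positives S ~ Bin(9, 0.5).
Step 4: Two-sided exact p-value = sum of Bin(9,0.5) probabilities at or below the observed probability = 1.000000.
Step 5: alpha = 0.05. fail to reject H0.

n_eff = 9, pos = 5, neg = 4, p = 1.000000, fail to reject H0.


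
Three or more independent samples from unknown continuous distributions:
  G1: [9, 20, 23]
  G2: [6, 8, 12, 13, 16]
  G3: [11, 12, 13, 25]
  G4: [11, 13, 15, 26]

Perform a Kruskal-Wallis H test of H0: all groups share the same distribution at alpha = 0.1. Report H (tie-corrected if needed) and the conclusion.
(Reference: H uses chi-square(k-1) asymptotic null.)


Step 1: Combine all N = 16 observations and assign midranks.
sorted (value, group, rank): (6,G2,1), (8,G2,2), (9,G1,3), (11,G3,4.5), (11,G4,4.5), (12,G2,6.5), (12,G3,6.5), (13,G2,9), (13,G3,9), (13,G4,9), (15,G4,11), (16,G2,12), (20,G1,13), (23,G1,14), (25,G3,15), (26,G4,16)
Step 2: Sum ranks within each group.
R_1 = 30 (n_1 = 3)
R_2 = 30.5 (n_2 = 5)
R_3 = 35 (n_3 = 4)
R_4 = 40.5 (n_4 = 4)
Step 3: H = 12/(N(N+1)) * sum(R_i^2/n_i) - 3(N+1)
     = 12/(16*17) * (30^2/3 + 30.5^2/5 + 35^2/4 + 40.5^2/4) - 3*17
     = 0.044118 * 1202.36 - 51
     = 2.045404.
Step 4: Ties present; correction factor C = 1 - 36/(16^3 - 16) = 0.991176. Corrected H = 2.045404 / 0.991176 = 2.063613.
Step 5: Under H0, H ~ chi^2(3); p-value = 0.559309.
Step 6: alpha = 0.1. fail to reject H0.

H = 2.0636, df = 3, p = 0.559309, fail to reject H0.


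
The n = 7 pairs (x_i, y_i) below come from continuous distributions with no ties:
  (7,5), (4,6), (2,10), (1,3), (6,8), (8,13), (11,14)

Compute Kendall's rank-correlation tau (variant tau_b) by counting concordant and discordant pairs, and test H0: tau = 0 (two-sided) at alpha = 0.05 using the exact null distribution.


Step 1: Enumerate the 21 unordered pairs (i,j) with i<j and classify each by sign(x_j-x_i) * sign(y_j-y_i).
  (1,2):dx=-3,dy=+1->D; (1,3):dx=-5,dy=+5->D; (1,4):dx=-6,dy=-2->C; (1,5):dx=-1,dy=+3->D
  (1,6):dx=+1,dy=+8->C; (1,7):dx=+4,dy=+9->C; (2,3):dx=-2,dy=+4->D; (2,4):dx=-3,dy=-3->C
  (2,5):dx=+2,dy=+2->C; (2,6):dx=+4,dy=+7->C; (2,7):dx=+7,dy=+8->C; (3,4):dx=-1,dy=-7->C
  (3,5):dx=+4,dy=-2->D; (3,6):dx=+6,dy=+3->C; (3,7):dx=+9,dy=+4->C; (4,5):dx=+5,dy=+5->C
  (4,6):dx=+7,dy=+10->C; (4,7):dx=+10,dy=+11->C; (5,6):dx=+2,dy=+5->C; (5,7):dx=+5,dy=+6->C
  (6,7):dx=+3,dy=+1->C
Step 2: C = 16, D = 5, total pairs = 21.
Step 3: tau = (C - D)/(n(n-1)/2) = (16 - 5)/21 = 0.523810.
Step 4: Exact two-sided p-value (enumerate n! = 5040 permutations of y under H0): p = 0.136111.
Step 5: alpha = 0.05. fail to reject H0.

tau_b = 0.5238 (C=16, D=5), p = 0.136111, fail to reject H0.


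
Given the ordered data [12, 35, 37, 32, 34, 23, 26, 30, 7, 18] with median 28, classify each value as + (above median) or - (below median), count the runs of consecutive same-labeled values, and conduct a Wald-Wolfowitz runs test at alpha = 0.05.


Step 1: Compute median = 28; label A = above, B = below.
Labels in order: BAAAABBABB  (n_A = 5, n_B = 5)
Step 2: Count runs R = 5.
Step 3: Under H0 (random ordering), E[R] = 2*n_A*n_B/(n_A+n_B) + 1 = 2*5*5/10 + 1 = 6.0000.
        Var[R] = 2*n_A*n_B*(2*n_A*n_B - n_A - n_B) / ((n_A+n_B)^2 * (n_A+n_B-1)) = 2000/900 = 2.2222.
        SD[R] = 1.4907.
Step 4: Continuity-corrected z = (R + 0.5 - E[R]) / SD[R] = (5 + 0.5 - 6.0000) / 1.4907 = -0.3354.
Step 5: Two-sided p-value via normal approximation = 2*(1 - Phi(|z|)) = 0.737316.
Step 6: alpha = 0.05. fail to reject H0.

R = 5, z = -0.3354, p = 0.737316, fail to reject H0.


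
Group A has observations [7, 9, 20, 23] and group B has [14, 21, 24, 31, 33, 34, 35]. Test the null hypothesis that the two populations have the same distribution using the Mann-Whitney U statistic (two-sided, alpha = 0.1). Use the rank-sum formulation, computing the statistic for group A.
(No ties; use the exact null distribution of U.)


Step 1: Combine and sort all 11 observations; assign midranks.
sorted (value, group): (7,X), (9,X), (14,Y), (20,X), (21,Y), (23,X), (24,Y), (31,Y), (33,Y), (34,Y), (35,Y)
ranks: 7->1, 9->2, 14->3, 20->4, 21->5, 23->6, 24->7, 31->8, 33->9, 34->10, 35->11
Step 2: Rank sum for X: R1 = 1 + 2 + 4 + 6 = 13.
Step 3: U_X = R1 - n1(n1+1)/2 = 13 - 4*5/2 = 13 - 10 = 3.
       U_Y = n1*n2 - U_X = 28 - 3 = 25.
Step 4: No ties, so the exact null distribution of U (based on enumerating the C(11,4) = 330 equally likely rank assignments) gives the two-sided p-value.
Step 5: p-value = 0.042424; compare to alpha = 0.1. reject H0.

U_X = 3, p = 0.042424, reject H0 at alpha = 0.1.


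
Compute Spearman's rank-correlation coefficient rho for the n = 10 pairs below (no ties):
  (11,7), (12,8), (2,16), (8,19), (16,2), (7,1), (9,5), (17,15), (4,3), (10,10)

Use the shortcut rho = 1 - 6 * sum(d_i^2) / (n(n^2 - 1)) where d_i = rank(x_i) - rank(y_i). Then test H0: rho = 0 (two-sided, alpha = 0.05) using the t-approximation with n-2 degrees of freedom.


Step 1: Rank x and y separately (midranks; no ties here).
rank(x): 11->7, 12->8, 2->1, 8->4, 16->9, 7->3, 9->5, 17->10, 4->2, 10->6
rank(y): 7->5, 8->6, 16->9, 19->10, 2->2, 1->1, 5->4, 15->8, 3->3, 10->7
Step 2: d_i = R_x(i) - R_y(i); compute d_i^2.
  (7-5)^2=4, (8-6)^2=4, (1-9)^2=64, (4-10)^2=36, (9-2)^2=49, (3-1)^2=4, (5-4)^2=1, (10-8)^2=4, (2-3)^2=1, (6-7)^2=1
sum(d^2) = 168.
Step 3: rho = 1 - 6*168 / (10*(10^2 - 1)) = 1 - 1008/990 = -0.018182.
Step 4: Under H0, t = rho * sqrt((n-2)/(1-rho^2)) = -0.0514 ~ t(8).
Step 5: Two-sided p-value from the t-distribution with 8 df = 0.960240.
Step 6: alpha = 0.05. fail to reject H0.

rho = -0.0182, p = 0.960240, fail to reject H0 at alpha = 0.05.


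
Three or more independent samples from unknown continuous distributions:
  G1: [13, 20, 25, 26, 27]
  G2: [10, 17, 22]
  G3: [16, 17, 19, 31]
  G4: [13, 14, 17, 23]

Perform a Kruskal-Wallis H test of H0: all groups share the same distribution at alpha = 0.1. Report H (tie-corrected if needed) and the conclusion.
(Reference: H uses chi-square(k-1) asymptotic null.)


Step 1: Combine all N = 16 observations and assign midranks.
sorted (value, group, rank): (10,G2,1), (13,G1,2.5), (13,G4,2.5), (14,G4,4), (16,G3,5), (17,G2,7), (17,G3,7), (17,G4,7), (19,G3,9), (20,G1,10), (22,G2,11), (23,G4,12), (25,G1,13), (26,G1,14), (27,G1,15), (31,G3,16)
Step 2: Sum ranks within each group.
R_1 = 54.5 (n_1 = 5)
R_2 = 19 (n_2 = 3)
R_3 = 37 (n_3 = 4)
R_4 = 25.5 (n_4 = 4)
Step 3: H = 12/(N(N+1)) * sum(R_i^2/n_i) - 3(N+1)
     = 12/(16*17) * (54.5^2/5 + 19^2/3 + 37^2/4 + 25.5^2/4) - 3*17
     = 0.044118 * 1219.2 - 51
     = 2.788051.
Step 4: Ties present; correction factor C = 1 - 30/(16^3 - 16) = 0.992647. Corrected H = 2.788051 / 0.992647 = 2.808704.
Step 5: Under H0, H ~ chi^2(3); p-value = 0.422069.
Step 6: alpha = 0.1. fail to reject H0.

H = 2.8087, df = 3, p = 0.422069, fail to reject H0.


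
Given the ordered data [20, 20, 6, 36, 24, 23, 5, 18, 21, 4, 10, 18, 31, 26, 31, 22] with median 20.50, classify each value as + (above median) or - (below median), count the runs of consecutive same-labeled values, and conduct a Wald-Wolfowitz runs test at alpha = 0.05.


Step 1: Compute median = 20.50; label A = above, B = below.
Labels in order: BBBAAABBABBBAAAA  (n_A = 8, n_B = 8)
Step 2: Count runs R = 6.
Step 3: Under H0 (random ordering), E[R] = 2*n_A*n_B/(n_A+n_B) + 1 = 2*8*8/16 + 1 = 9.0000.
        Var[R] = 2*n_A*n_B*(2*n_A*n_B - n_A - n_B) / ((n_A+n_B)^2 * (n_A+n_B-1)) = 14336/3840 = 3.7333.
        SD[R] = 1.9322.
Step 4: Continuity-corrected z = (R + 0.5 - E[R]) / SD[R] = (6 + 0.5 - 9.0000) / 1.9322 = -1.2939.
Step 5: Two-sided p-value via normal approximation = 2*(1 - Phi(|z|)) = 0.195709.
Step 6: alpha = 0.05. fail to reject H0.

R = 6, z = -1.2939, p = 0.195709, fail to reject H0.


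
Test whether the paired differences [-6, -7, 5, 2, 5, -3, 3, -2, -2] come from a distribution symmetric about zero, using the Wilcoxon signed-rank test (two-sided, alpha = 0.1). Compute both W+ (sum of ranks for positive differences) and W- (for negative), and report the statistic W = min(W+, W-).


Step 1: Drop any zero differences (none here) and take |d_i|.
|d| = [6, 7, 5, 2, 5, 3, 3, 2, 2]
Step 2: Midrank |d_i| (ties get averaged ranks).
ranks: |6|->8, |7|->9, |5|->6.5, |2|->2, |5|->6.5, |3|->4.5, |3|->4.5, |2|->2, |2|->2
Step 3: Attach original signs; sum ranks with positive sign and with negative sign.
W+ = 6.5 + 2 + 6.5 + 4.5 = 19.5
W- = 8 + 9 + 4.5 + 2 + 2 = 25.5
(Check: W+ + W- = 45 should equal n(n+1)/2 = 45.)
Step 4: Test statistic W = min(W+, W-) = 19.5.
Step 5: Ties in |d|, so use the tie-corrected normal approximation.
        E[W] = n(n+1)/4 = 9*10/4 = 22.5.
        Tie groups: |d|=2 (t=3), |d|=3 (t=2), |d|=5 (t=2); sum(t^3 - t) = 36.
        Var[W] = n(n+1)(2n+1)/24 - sum(t^3-t)/48 = 1710/24 - 36/48 = 70.5.
        z = (W - E[W]) / sqrt(Var[W]) = (19.5 - 22.5) / 8.3964 = -0.3573.
        Two-sided p = 2*Phi(z) = 0.720871.
Step 6: alpha = 0.1. fail to reject H0.

W+ = 19.5, W- = 25.5, W = min = 19.5, p = 0.720871, fail to reject H0.


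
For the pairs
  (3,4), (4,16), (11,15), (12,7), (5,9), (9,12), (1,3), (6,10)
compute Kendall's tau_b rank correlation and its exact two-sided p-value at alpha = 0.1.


Step 1: Enumerate the 28 unordered pairs (i,j) with i<j and classify each by sign(x_j-x_i) * sign(y_j-y_i).
  (1,2):dx=+1,dy=+12->C; (1,3):dx=+8,dy=+11->C; (1,4):dx=+9,dy=+3->C; (1,5):dx=+2,dy=+5->C
  (1,6):dx=+6,dy=+8->C; (1,7):dx=-2,dy=-1->C; (1,8):dx=+3,dy=+6->C; (2,3):dx=+7,dy=-1->D
  (2,4):dx=+8,dy=-9->D; (2,5):dx=+1,dy=-7->D; (2,6):dx=+5,dy=-4->D; (2,7):dx=-3,dy=-13->C
  (2,8):dx=+2,dy=-6->D; (3,4):dx=+1,dy=-8->D; (3,5):dx=-6,dy=-6->C; (3,6):dx=-2,dy=-3->C
  (3,7):dx=-10,dy=-12->C; (3,8):dx=-5,dy=-5->C; (4,5):dx=-7,dy=+2->D; (4,6):dx=-3,dy=+5->D
  (4,7):dx=-11,dy=-4->C; (4,8):dx=-6,dy=+3->D; (5,6):dx=+4,dy=+3->C; (5,7):dx=-4,dy=-6->C
  (5,8):dx=+1,dy=+1->C; (6,7):dx=-8,dy=-9->C; (6,8):dx=-3,dy=-2->C; (7,8):dx=+5,dy=+7->C
Step 2: C = 19, D = 9, total pairs = 28.
Step 3: tau = (C - D)/(n(n-1)/2) = (19 - 9)/28 = 0.357143.
Step 4: Exact two-sided p-value (enumerate n! = 40320 permutations of y under H0): p = 0.275099.
Step 5: alpha = 0.1. fail to reject H0.

tau_b = 0.3571 (C=19, D=9), p = 0.275099, fail to reject H0.


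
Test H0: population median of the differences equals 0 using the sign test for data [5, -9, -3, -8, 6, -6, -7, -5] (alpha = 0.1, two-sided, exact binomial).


Step 1: Discard zero differences. Original n = 8; n_eff = number of nonzero differences = 8.
Nonzero differences (with sign): +5, -9, -3, -8, +6, -6, -7, -5
Step 2: Count signs: positive = 2, negative = 6.
Step 3: Under H0: P(positive) = 0.5, so the number of positives S ~ Bin(8, 0.5).
Step 4: Two-sided exact p-value = sum of Bin(8,0.5) probabilities at or below the observed probability = 0.289062.
Step 5: alpha = 0.1. fail to reject H0.

n_eff = 8, pos = 2, neg = 6, p = 0.289062, fail to reject H0.


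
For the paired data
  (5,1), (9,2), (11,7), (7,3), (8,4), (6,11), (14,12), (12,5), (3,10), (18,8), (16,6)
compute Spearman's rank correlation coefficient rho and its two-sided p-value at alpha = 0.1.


Step 1: Rank x and y separately (midranks; no ties here).
rank(x): 5->2, 9->6, 11->7, 7->4, 8->5, 6->3, 14->9, 12->8, 3->1, 18->11, 16->10
rank(y): 1->1, 2->2, 7->7, 3->3, 4->4, 11->10, 12->11, 5->5, 10->9, 8->8, 6->6
Step 2: d_i = R_x(i) - R_y(i); compute d_i^2.
  (2-1)^2=1, (6-2)^2=16, (7-7)^2=0, (4-3)^2=1, (5-4)^2=1, (3-10)^2=49, (9-11)^2=4, (8-5)^2=9, (1-9)^2=64, (11-8)^2=9, (10-6)^2=16
sum(d^2) = 170.
Step 3: rho = 1 - 6*170 / (11*(11^2 - 1)) = 1 - 1020/1320 = 0.227273.
Step 4: Under H0, t = rho * sqrt((n-2)/(1-rho^2)) = 0.7001 ~ t(9).
Step 5: Two-sided p-value from the t-distribution with 9 df = 0.501536.
Step 6: alpha = 0.1. fail to reject H0.

rho = 0.2273, p = 0.501536, fail to reject H0 at alpha = 0.1.
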